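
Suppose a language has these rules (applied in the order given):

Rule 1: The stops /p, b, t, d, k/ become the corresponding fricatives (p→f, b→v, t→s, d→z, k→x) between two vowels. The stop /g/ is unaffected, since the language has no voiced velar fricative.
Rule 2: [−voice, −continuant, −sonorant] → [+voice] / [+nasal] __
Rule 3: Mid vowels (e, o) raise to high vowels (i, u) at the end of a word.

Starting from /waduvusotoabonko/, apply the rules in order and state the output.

Rule 1 (intervocalic spirantization): /d/ is a stop between vowels /a/ and /u/, so it spirantizes to the fricative [z]. /t/ is a stop between vowels /o/ and /o/, so it spirantizes to the fricative [s]. /b/ is a stop between vowels /a/ and /o/, so it spirantizes to the fricative [v]. /waduvusotoabonko/ → wazuvusosoavonko.
Rule 2 (post-nasal voicing): /k/ is a voiceless stop immediately after the nasal /n/, so it voices to [g]. /wazuvusosoavonko/ → wazuvusosoavongo.
Rule 3 (final vowel raising): /o/ is a mid vowel in word-final position, so it raises to [u]. /wazuvusosoavongo/ → wazuvusosoavongu.

wazuvusosoavongu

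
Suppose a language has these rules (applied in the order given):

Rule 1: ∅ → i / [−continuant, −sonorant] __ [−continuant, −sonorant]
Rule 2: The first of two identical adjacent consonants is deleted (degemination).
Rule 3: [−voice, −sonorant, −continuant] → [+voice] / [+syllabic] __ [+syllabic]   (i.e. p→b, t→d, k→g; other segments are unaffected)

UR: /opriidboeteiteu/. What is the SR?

opriidiboedeideu

Rule 1 (stop-cluster i-epenthesis): /d/ and /b/ form a stop–stop cluster, so [i] is inserted between them. /opriidboeteiteu/ → opriidiboeteiteu.
Rule 2 (degemination): no segment meets the environment; /opriidiboeteiteu/ is unchanged.
Rule 3 (intervocalic voicing): /t/ is a voiceless stop between vowels /e/ and /e/, so it voices to [d]. /t/ is a voiceless stop between vowels /i/ and /e/, so it voices to [d]. /opriidiboeteiteu/ → opriidiboedeideu.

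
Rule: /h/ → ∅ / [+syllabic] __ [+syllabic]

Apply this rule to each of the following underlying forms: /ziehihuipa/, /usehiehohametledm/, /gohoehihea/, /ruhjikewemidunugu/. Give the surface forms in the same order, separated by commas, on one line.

zieiuipa, useieoametledm, gooeiea, ruhjikewemidunugu

/ziehihuipa/: /h/ occurs between vowels /e/ and /i/, so it deletes. /h/ occurs between vowels /i/ and /u/, so it deletes. → [zieiuipa].
/usehiehohametledm/: /h/ occurs between vowels /e/ and /i/, so it deletes. /h/ occurs between vowels /e/ and /o/, so it deletes. /h/ occurs between vowels /o/ and /a/, so it deletes. → [useieoametledm].
/gohoehihea/: /h/ occurs between vowels /o/ and /o/, so it deletes. /h/ occurs between vowels /e/ and /i/, so it deletes. /h/ occurs between vowels /i/ and /e/, so it deletes. → [gooeiea].
/ruhjikewemidunugu/: the rule's environment is not met; surfaces unchanged as [ruhjikewemidunugu].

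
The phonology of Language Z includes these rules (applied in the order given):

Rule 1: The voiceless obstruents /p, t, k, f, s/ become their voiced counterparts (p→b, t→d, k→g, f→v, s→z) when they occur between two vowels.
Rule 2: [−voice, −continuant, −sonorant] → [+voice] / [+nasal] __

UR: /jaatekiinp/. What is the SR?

jaadegiinb

Rule 1 (intervocalic voicing): /t/ is a voiceless obstruent between vowels /a/ and /e/, so it voices to [d]. /k/ is a voiceless obstruent between vowels /e/ and /i/, so it voices to [g]. /jaatekiinp/ → jaadegiinp.
Rule 2 (post-nasal voicing): /p/ is a voiceless stop immediately after the nasal /n/, so it voices to [b]. /jaadegiinp/ → jaadegiinb.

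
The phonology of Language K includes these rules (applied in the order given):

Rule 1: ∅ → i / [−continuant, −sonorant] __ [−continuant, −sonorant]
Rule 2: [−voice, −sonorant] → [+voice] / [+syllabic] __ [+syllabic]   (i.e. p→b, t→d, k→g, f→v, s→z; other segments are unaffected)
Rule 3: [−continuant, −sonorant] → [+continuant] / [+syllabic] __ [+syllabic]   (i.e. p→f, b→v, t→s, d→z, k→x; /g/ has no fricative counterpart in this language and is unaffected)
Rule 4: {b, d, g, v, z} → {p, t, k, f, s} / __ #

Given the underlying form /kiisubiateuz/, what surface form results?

kiizuviazeus

Rule 1 (stop-cluster i-epenthesis): no segment meets the environment; /kiisubiateuz/ is unchanged.
Rule 2 (intervocalic voicing): /s/ is a voiceless obstruent between vowels /i/ and /u/, so it voices to [z]. /t/ is a voiceless obstruent between vowels /a/ and /e/, so it voices to [d]. /kiisubiateuz/ → kiizubiadeuz.
Rule 3 (intervocalic spirantization): /b/ is a stop between vowels /u/ and /i/, so it spirantizes to the fricative [v]. /d/ is a stop between vowels /a/ and /e/, so it spirantizes to the fricative [z]. /kiizubiadeuz/ → kiizuviazeuz.
Rule 4 (final devoicing): /z/ is a voiced obstruent in word-final position, so it devoices to [s]. /kiizuviazeuz/ → kiizuviazeus.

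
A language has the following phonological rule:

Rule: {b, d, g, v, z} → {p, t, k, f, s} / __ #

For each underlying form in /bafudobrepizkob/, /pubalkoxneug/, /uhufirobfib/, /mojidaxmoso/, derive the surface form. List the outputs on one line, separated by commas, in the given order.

bafudobrepizkop, pubalkoxneuk, uhufirobfip, mojidaxmoso

/bafudobrepizkob/: /b/ is a voiced obstruent in word-final position, so it devoices to [p]. → [bafudobrepizkop].
/pubalkoxneug/: /g/ is a voiced obstruent in word-final position, so it devoices to [k]. → [pubalkoxneuk].
/uhufirobfib/: /b/ is a voiced obstruent in word-final position, so it devoices to [p]. → [uhufirobfip].
/mojidaxmoso/: the rule's environment is not met; surfaces unchanged as [mojidaxmoso].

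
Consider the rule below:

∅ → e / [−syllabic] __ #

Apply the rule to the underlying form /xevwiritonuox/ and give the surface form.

the form ends in the consonant /x/, so [e] is inserted word-finally.
Surface form: [xevwiritonuoxe].

xevwiritonuoxe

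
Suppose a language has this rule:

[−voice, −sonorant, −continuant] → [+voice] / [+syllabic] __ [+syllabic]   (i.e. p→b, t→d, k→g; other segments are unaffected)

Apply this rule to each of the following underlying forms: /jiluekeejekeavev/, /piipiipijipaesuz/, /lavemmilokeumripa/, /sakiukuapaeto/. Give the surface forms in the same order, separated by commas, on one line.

/jiluekeejekeavev/: /k/ is a voiceless stop between vowels /e/ and /e/, so it voices to [g]. /k/ is a voiceless stop between vowels /e/ and /e/, so it voices to [g]. → [jiluegeejegeavev].
/piipiipijipaesuz/: /p/ is a voiceless stop between vowels /i/ and /i/, so it voices to [b]. /p/ is a voiceless stop between vowels /i/ and /i/, so it voices to [b]. /p/ is a voiceless stop between vowels /i/ and /a/, so it voices to [b]. → [piibiibijibaesuz].
/lavemmilokeumripa/: /k/ is a voiceless stop between vowels /o/ and /e/, so it voices to [g]. /p/ is a voiceless stop between vowels /i/ and /a/, so it voices to [b]. → [lavemmilogeumriba].
/sakiukuapaeto/: /k/ is a voiceless stop between vowels /a/ and /i/, so it voices to [g]. /k/ is a voiceless stop between vowels /u/ and /u/, so it voices to [g]. /p/ is a voiceless stop between vowels /a/ and /a/, so it voices to [b]. /t/ is a voiceless stop between vowels /e/ and /o/, so it voices to [d]. → [sagiuguabaedo].

jiluegeejegeavev, piibiibijibaesuz, lavemmilogeumriba, sagiuguabaedo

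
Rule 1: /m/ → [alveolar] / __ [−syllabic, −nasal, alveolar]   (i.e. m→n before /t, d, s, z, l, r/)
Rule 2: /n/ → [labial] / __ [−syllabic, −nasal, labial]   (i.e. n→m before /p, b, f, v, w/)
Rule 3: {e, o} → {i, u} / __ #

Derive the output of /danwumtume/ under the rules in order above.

damwuntumi

Rule 1 (nasal place assimilation): /m/ precedes the alveolar consonant /t/, so it assimilates in place to [n]. /danwumtume/ → danwuntume.
Rule 2 (nasal place assimilation): /n/ precedes the labial consonant /w/, so it assimilates in place to [m]. /danwuntume/ → damwuntume.
Rule 3 (final vowel raising): /e/ is a mid vowel in word-final position, so it raises to [i]. /damwuntume/ → damwuntumi.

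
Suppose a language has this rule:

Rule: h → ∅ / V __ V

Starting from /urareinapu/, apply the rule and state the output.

urareinapu

No segment of /urareinapu/ meets the structural description of the rule, so the form surfaces unchanged.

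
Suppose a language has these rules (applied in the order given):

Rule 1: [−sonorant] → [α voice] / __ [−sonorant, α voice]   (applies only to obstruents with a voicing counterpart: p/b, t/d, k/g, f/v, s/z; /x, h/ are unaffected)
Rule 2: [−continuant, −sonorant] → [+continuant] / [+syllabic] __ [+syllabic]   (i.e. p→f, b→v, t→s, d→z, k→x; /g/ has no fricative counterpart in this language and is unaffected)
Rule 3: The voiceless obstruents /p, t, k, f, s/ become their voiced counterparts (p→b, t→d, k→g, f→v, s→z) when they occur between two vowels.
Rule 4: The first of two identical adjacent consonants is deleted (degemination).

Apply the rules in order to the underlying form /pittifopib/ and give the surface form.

pitivovib

Rule 1 (regressive voicing assimilation): no segment meets the environment; /pittifopib/ is unchanged.
Rule 2 (intervocalic spirantization): /p/ is a stop between vowels /o/ and /i/, so it spirantizes to the fricative [f]. /pittifopib/ → pittifofib.
Rule 3 (intervocalic voicing): /f/ is a voiceless obstruent between vowels /i/ and /o/, so it voices to [v]. /f/ is a voiceless obstruent between vowels /o/ and /i/, so it voices to [v]. /pittifofib/ → pittivovib.
Rule 4 (degemination): /tt/ is a geminate; the first /t/ deletes. /pittivovib/ → pitivovib.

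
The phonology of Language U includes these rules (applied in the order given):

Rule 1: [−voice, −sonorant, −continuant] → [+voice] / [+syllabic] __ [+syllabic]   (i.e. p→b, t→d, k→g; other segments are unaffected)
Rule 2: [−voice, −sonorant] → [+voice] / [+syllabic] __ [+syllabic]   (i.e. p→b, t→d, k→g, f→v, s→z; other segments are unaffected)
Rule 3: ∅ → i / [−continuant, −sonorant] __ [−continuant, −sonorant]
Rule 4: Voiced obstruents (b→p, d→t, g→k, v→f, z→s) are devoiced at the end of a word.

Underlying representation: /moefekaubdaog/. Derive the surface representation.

moevegaubidaok

Rule 1 (intervocalic voicing): /k/ is a voiceless stop between vowels /e/ and /a/, so it voices to [g]. /moefekaubdaog/ → moefegaubdaog.
Rule 2 (intervocalic voicing): /f/ is a voiceless obstruent between vowels /e/ and /e/, so it voices to [v]. /moefegaubdaog/ → moevegaubdaog.
Rule 3 (stop-cluster i-epenthesis): /b/ and /d/ form a stop–stop cluster, so [i] is inserted between them. /moevegaubdaog/ → moevegaubidaog.
Rule 4 (final devoicing): /g/ is a voiced obstruent in word-final position, so it devoices to [k]. /moevegaubidaog/ → moevegaubidaok.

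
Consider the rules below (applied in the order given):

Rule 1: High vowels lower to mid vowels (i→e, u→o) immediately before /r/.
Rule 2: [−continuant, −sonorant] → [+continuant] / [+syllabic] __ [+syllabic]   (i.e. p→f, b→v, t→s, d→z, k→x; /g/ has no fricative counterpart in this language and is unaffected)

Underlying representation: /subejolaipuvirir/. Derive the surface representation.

suvejolaifuverer

Rule 1 (pre-rhotic lowering): /i/ is a high vowel immediately before /r/, so it lowers to [e]. /i/ is a high vowel immediately before /r/, so it lowers to [e]. /subejolaipuvirir/ → subejolaipuverer.
Rule 2 (intervocalic spirantization): /b/ is a stop between vowels /u/ and /e/, so it spirantizes to the fricative [v]. /p/ is a stop between vowels /i/ and /u/, so it spirantizes to the fricative [f]. /subejolaipuverer/ → suvejolaifuverer.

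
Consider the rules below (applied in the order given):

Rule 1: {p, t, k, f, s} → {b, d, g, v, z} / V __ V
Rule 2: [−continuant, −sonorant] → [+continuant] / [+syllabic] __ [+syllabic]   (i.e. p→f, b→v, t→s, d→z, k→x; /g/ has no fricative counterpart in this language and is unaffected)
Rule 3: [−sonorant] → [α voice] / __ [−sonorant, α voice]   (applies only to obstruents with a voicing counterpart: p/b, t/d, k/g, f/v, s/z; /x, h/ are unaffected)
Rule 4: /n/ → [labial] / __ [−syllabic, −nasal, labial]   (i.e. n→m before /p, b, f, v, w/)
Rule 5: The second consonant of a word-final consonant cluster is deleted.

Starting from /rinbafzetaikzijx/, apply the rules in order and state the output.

Rule 1 (intervocalic voicing): /t/ is a voiceless obstruent between vowels /e/ and /a/, so it voices to [d]. /rinbafzetaikzijx/ → rinbafzedaikzijx.
Rule 2 (intervocalic spirantization): /d/ is a stop between vowels /e/ and /a/, so it spirantizes to the fricative [z]. /rinbafzedaikzijx/ → rinbafzezaikzijx.
Rule 3 (regressive voicing assimilation): /f/ precedes the voiced obstruent /z/, so it voices to [v] by assimilation. /k/ precedes the voiced obstruent /z/, so it voices to [g] by assimilation. /rinbafzezaikzijx/ → rinbavzezaigzijx.
Rule 4 (nasal place assimilation): /n/ precedes the labial consonant /b/, so it assimilates in place to [m]. /rinbavzezaigzijx/ → rimbavzezaigzijx.
Rule 5 (final cluster simplification): /x/ is the second consonant of a word-final cluster /jx/, so it deletes. /rimbavzezaigzijx/ → rimbavzezaigzij.

rimbavzezaigzij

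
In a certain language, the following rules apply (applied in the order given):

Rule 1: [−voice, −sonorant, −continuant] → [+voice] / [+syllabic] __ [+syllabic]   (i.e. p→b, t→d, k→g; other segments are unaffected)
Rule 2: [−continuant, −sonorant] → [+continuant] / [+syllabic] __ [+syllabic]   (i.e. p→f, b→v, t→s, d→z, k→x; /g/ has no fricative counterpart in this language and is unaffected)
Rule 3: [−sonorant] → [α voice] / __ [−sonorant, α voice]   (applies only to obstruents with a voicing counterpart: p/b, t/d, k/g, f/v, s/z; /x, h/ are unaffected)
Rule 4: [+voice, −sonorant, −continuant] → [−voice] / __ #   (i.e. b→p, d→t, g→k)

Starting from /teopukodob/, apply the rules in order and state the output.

Rule 1 (intervocalic voicing): /p/ is a voiceless stop between vowels /o/ and /u/, so it voices to [b]. /k/ is a voiceless stop between vowels /u/ and /o/, so it voices to [g]. /teopukodob/ → teobugodob.
Rule 2 (intervocalic spirantization): /b/ is a stop between vowels /o/ and /u/, so it spirantizes to the fricative [v]. /d/ is a stop between vowels /o/ and /o/, so it spirantizes to the fricative [z]. /teobugodob/ → teovugozob.
Rule 3 (regressive voicing assimilation): no segment meets the environment; /teovugozob/ is unchanged.
Rule 4 (final devoicing): /b/ is a voiced stop in word-final position, so it devoices to [p]. /teovugozob/ → teovugozop.

teovugozop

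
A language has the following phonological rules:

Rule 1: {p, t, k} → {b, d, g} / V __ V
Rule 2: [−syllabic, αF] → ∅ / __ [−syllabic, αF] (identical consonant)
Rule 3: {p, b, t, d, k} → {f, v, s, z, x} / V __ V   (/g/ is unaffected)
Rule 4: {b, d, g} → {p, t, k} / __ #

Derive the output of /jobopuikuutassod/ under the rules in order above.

jovovuiguuzasot

Rule 1 (intervocalic voicing): /p/ is a voiceless stop between vowels /o/ and /u/, so it voices to [b]. /k/ is a voiceless stop between vowels /i/ and /u/, so it voices to [g]. /t/ is a voiceless stop between vowels /u/ and /a/, so it voices to [d]. /jobopuikuutassod/ → jobobuiguudassod.
Rule 2 (degemination): /ss/ is a geminate; the first /s/ deletes. /jobobuiguudassod/ → jobobuiguudasod.
Rule 3 (intervocalic spirantization): /b/ is a stop between vowels /o/ and /o/, so it spirantizes to the fricative [v]. /b/ is a stop between vowels /o/ and /u/, so it spirantizes to the fricative [v]. /d/ is a stop between vowels /u/ and /a/, so it spirantizes to the fricative [z]. /jobobuiguudasod/ → jovovuiguuzasod.
Rule 4 (final devoicing): /d/ is a voiced stop in word-final position, so it devoices to [t]. /jovovuiguuzasod/ → jovovuiguuzasot.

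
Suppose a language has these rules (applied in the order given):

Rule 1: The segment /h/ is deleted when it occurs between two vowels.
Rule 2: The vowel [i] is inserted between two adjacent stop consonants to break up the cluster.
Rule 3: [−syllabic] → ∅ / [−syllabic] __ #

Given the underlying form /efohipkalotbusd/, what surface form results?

Rule 1 (intervocalic h-deletion): /h/ occurs between vowels /o/ and /i/, so it deletes. /efohipkalotbusd/ → efoipkalotbusd.
Rule 2 (stop-cluster i-epenthesis): /p/ and /k/ form a stop–stop cluster, so [i] is inserted between them. /t/ and /b/ form a stop–stop cluster, so [i] is inserted between them. /efoipkalotbusd/ → efoipikalotibusd.
Rule 3 (final cluster simplification): /d/ is the second consonant of a word-final cluster /sd/, so it deletes. /efoipikalotibusd/ → efoipikalotibus.

efoipikalotibus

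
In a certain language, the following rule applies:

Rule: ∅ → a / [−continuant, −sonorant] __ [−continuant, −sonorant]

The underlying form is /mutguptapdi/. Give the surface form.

mutagupatapadi

/t/ and /g/ form a stop–stop cluster, so [a] is inserted between them.
/p/ and /t/ form a stop–stop cluster, so [a] is inserted between them.
/p/ and /d/ form a stop–stop cluster, so [a] is inserted between them.
Surface form: [mutagupatapadi].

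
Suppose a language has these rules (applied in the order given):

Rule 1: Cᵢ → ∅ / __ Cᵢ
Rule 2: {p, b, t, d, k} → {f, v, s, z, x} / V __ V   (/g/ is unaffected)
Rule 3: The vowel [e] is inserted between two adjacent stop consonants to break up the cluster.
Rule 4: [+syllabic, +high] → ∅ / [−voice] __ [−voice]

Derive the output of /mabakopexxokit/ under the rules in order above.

mavaxofexoxt

Rule 1 (degemination): /xx/ is a geminate; the first /x/ deletes. /mabakopexxokit/ → mabakopexokit.
Rule 2 (intervocalic spirantization): /b/ is a stop between vowels /a/ and /a/, so it spirantizes to the fricative [v]. /k/ is a stop between vowels /a/ and /o/, so it spirantizes to the fricative [x]. /p/ is a stop between vowels /o/ and /e/, so it spirantizes to the fricative [f]. /k/ is a stop between vowels /o/ and /i/, so it spirantizes to the fricative [x]. /mabakopexokit/ → mavaxofexoxit.
Rule 3 (stop-cluster e-epenthesis): no segment meets the environment; /mavaxofexoxit/ is unchanged.
Rule 4 (high vowel syncope): /i/ is a high vowel flanked by voiceless consonants /x/ and /t/, so it deletes. /mavaxofexoxit/ → mavaxofexoxt.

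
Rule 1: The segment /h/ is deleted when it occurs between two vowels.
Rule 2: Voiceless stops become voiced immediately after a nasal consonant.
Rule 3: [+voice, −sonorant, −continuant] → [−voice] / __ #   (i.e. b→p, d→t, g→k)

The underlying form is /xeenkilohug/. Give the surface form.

xeengilouk

Rule 1 (intervocalic h-deletion): /h/ occurs between vowels /o/ and /u/, so it deletes. /xeenkilohug/ → xeenkiloug.
Rule 2 (post-nasal voicing): /k/ is a voiceless stop immediately after the nasal /n/, so it voices to [g]. /xeenkiloug/ → xeengiloug.
Rule 3 (final devoicing): /g/ is a voiced stop in word-final position, so it devoices to [k]. /xeengiloug/ → xeengilouk.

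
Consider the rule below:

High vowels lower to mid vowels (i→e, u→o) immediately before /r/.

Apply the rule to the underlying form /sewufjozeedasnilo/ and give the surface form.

sewufjozeedasnilo

No segment of /sewufjozeedasnilo/ meets the structural description of the rule, so the form surfaces unchanged.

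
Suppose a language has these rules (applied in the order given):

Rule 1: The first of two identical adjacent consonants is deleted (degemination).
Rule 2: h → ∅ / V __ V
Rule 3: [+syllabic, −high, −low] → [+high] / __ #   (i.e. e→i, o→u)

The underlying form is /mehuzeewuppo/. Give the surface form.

meuzeewupu

Rule 1 (degemination): /pp/ is a geminate; the first /p/ deletes. /mehuzeewuppo/ → mehuzeewupo.
Rule 2 (intervocalic h-deletion): /h/ occurs between vowels /e/ and /u/, so it deletes. /mehuzeewupo/ → meuzeewupo.
Rule 3 (final vowel raising): /o/ is a mid vowel in word-final position, so it raises to [u]. /meuzeewupo/ → meuzeewupu.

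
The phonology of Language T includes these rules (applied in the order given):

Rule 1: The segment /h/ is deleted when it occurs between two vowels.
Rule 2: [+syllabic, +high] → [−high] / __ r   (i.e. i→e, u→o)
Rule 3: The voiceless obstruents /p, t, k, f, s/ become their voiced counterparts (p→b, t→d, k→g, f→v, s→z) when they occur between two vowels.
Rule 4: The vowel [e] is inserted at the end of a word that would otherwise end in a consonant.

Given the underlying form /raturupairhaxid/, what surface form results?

Rule 1 (intervocalic h-deletion): no segment meets the environment; /raturupairhaxid/ is unchanged.
Rule 2 (pre-rhotic lowering): /u/ is a high vowel immediately before /r/, so it lowers to [o]. /i/ is a high vowel immediately before /r/, so it lowers to [e]. /raturupairhaxid/ → ratorupaerhaxid.
Rule 3 (intervocalic voicing): /t/ is a voiceless obstruent between vowels /a/ and /o/, so it voices to [d]. /p/ is a voiceless obstruent between vowels /u/ and /a/, so it voices to [b]. /ratorupaerhaxid/ → radorubaerhaxid.
Rule 4 (final e-epenthesis): the form ends in the consonant /d/, so [e] is inserted word-finally. /radorubaerhaxid/ → radorubaerhaxide.

radorubaerhaxide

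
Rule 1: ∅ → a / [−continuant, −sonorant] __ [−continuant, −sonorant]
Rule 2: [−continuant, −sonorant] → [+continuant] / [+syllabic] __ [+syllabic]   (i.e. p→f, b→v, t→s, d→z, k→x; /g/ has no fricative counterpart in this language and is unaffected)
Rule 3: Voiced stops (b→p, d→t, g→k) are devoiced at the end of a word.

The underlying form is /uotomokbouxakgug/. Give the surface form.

Rule 1 (stop-cluster a-epenthesis): /k/ and /b/ form a stop–stop cluster, so [a] is inserted between them. /k/ and /g/ form a stop–stop cluster, so [a] is inserted between them. /uotomokbouxakgug/ → uotomokabouxakagug.
Rule 2 (intervocalic spirantization): /t/ is a stop between vowels /o/ and /o/, so it spirantizes to the fricative [s]. /k/ is a stop between vowels /o/ and /a/, so it spirantizes to the fricative [x]. /b/ is a stop between vowels /a/ and /o/, so it spirantizes to the fricative [v]. /k/ is a stop between vowels /a/ and /a/, so it spirantizes to the fricative [x]. /uotomokabouxakagug/ → uosomoxavouxaxagug.
Rule 3 (final devoicing): /g/ is a voiced stop in word-final position, so it devoices to [k]. /uosomoxavouxaxagug/ → uosomoxavouxaxaguk.

uosomoxavouxaxaguk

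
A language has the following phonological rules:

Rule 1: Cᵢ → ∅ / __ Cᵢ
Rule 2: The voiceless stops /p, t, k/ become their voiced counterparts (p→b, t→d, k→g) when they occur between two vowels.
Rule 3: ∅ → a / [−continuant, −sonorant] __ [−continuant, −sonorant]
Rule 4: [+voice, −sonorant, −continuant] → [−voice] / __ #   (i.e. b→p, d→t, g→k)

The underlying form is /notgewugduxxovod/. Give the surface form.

notagewugaduxovot

Rule 1 (degemination): /xx/ is a geminate; the first /x/ deletes. /notgewugduxxovod/ → notgewugduxovod.
Rule 2 (intervocalic voicing): no segment meets the environment; /notgewugduxovod/ is unchanged.
Rule 3 (stop-cluster a-epenthesis): /t/ and /g/ form a stop–stop cluster, so [a] is inserted between them. /g/ and /d/ form a stop–stop cluster, so [a] is inserted between them. /notgewugduxovod/ → notagewugaduxovod.
Rule 4 (final devoicing): /d/ is a voiced stop in word-final position, so it devoices to [t]. /notagewugaduxovod/ → notagewugaduxovot.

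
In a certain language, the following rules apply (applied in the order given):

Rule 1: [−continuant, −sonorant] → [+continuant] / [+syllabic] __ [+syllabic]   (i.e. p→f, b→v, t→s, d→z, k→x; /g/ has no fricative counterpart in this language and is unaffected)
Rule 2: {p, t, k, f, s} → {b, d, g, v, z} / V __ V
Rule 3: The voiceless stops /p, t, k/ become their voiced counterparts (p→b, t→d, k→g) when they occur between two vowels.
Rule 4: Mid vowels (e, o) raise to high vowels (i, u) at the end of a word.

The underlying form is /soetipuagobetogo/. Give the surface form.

soezivuagovezogu

Rule 1 (intervocalic spirantization): /t/ is a stop between vowels /e/ and /i/, so it spirantizes to the fricative [s]. /p/ is a stop between vowels /i/ and /u/, so it spirantizes to the fricative [f]. /b/ is a stop between vowels /o/ and /e/, so it spirantizes to the fricative [v]. /t/ is a stop between vowels /e/ and /o/, so it spirantizes to the fricative [s]. /soetipuagobetogo/ → soesifuagovesogo.
Rule 2 (intervocalic voicing): /s/ is a voiceless obstruent between vowels /e/ and /i/, so it voices to [z]. /f/ is a voiceless obstruent between vowels /i/ and /u/, so it voices to [v]. /s/ is a voiceless obstruent between vowels /e/ and /o/, so it voices to [z]. /soesifuagovesogo/ → soezivuagovezogo.
Rule 3 (intervocalic voicing): no segment meets the environment; /soezivuagovezogo/ is unchanged.
Rule 4 (final vowel raising): /o/ is a mid vowel in word-final position, so it raises to [u]. /soezivuagovezogo/ → soezivuagovezogu.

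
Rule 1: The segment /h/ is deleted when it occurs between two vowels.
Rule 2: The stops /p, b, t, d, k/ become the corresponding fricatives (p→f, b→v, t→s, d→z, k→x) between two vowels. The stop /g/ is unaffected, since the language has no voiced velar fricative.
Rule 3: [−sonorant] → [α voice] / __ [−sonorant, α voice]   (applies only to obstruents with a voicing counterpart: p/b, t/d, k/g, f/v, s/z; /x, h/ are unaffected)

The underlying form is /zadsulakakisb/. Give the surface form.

zatsulaxaxizb

Rule 1 (intervocalic h-deletion): no segment meets the environment; /zadsulakakisb/ is unchanged.
Rule 2 (intervocalic spirantization): /k/ is a stop between vowels /a/ and /a/, so it spirantizes to the fricative [x]. /k/ is a stop between vowels /a/ and /i/, so it spirantizes to the fricative [x]. /zadsulakakisb/ → zadsulaxaxisb.
Rule 3 (regressive voicing assimilation): /d/ precedes the voiceless obstruent /s/, so it devoices to [t] by assimilation. /s/ precedes the voiced obstruent /b/, so it voices to [z] by assimilation. /zadsulaxaxisb/ → zatsulaxaxizb.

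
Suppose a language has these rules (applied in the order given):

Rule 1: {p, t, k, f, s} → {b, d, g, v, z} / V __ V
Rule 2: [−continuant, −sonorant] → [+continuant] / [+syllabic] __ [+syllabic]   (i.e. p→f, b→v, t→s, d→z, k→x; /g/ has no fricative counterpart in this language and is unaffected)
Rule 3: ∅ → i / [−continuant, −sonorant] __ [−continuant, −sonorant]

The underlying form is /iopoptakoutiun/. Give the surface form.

Rule 1 (intervocalic voicing): /p/ is a voiceless obstruent between vowels /o/ and /o/, so it voices to [b]. /k/ is a voiceless obstruent between vowels /a/ and /o/, so it voices to [g]. /t/ is a voiceless obstruent between vowels /u/ and /i/, so it voices to [d]. /iopoptakoutiun/ → ioboptagoudiun.
Rule 2 (intervocalic spirantization): /b/ is a stop between vowels /o/ and /o/, so it spirantizes to the fricative [v]. /d/ is a stop between vowels /u/ and /i/, so it spirantizes to the fricative [z]. /ioboptagoudiun/ → iovoptagouziun.
Rule 3 (stop-cluster i-epenthesis): /p/ and /t/ form a stop–stop cluster, so [i] is inserted between them. /iovoptagouziun/ → iovopitagouziun.

iovopitagouziun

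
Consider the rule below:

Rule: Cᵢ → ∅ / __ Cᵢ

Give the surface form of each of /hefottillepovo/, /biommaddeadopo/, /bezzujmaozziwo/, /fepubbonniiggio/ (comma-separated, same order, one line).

/hefottillepovo/: /tt/ is a geminate; the first /t/ deletes. /ll/ is a geminate; the first /l/ deletes. → [hefotilepovo].
/biommaddeadopo/: /mm/ is a geminate; the first /m/ deletes. /dd/ is a geminate; the first /d/ deletes. → [biomadeadopo].
/bezzujmaozziwo/: /zz/ is a geminate; the first /z/ deletes. /zz/ is a geminate; the first /z/ deletes. → [bezujmaoziwo].
/fepubbonniiggio/: /bb/ is a geminate; the first /b/ deletes. /nn/ is a geminate; the first /n/ deletes. /gg/ is a geminate; the first /g/ deletes. → [fepuboniigio].

hefotilepovo, biomadeadopo, bezujmaoziwo, fepuboniigio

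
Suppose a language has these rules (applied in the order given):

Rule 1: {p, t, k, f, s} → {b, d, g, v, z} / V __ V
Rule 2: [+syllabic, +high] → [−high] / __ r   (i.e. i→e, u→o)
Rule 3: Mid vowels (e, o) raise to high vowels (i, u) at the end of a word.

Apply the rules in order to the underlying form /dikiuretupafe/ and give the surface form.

Rule 1 (intervocalic voicing): /k/ is a voiceless obstruent between vowels /i/ and /i/, so it voices to [g]. /t/ is a voiceless obstruent between vowels /e/ and /u/, so it voices to [d]. /p/ is a voiceless obstruent between vowels /u/ and /a/, so it voices to [b]. /f/ is a voiceless obstruent between vowels /a/ and /e/, so it voices to [v]. /dikiuretupafe/ → digiuredubave.
Rule 2 (pre-rhotic lowering): /u/ is a high vowel immediately before /r/, so it lowers to [o]. /digiuredubave/ → digioredubave.
Rule 3 (final vowel raising): /e/ is a mid vowel in word-final position, so it raises to [i]. /digioredubave/ → digioredubavi.

digioredubavi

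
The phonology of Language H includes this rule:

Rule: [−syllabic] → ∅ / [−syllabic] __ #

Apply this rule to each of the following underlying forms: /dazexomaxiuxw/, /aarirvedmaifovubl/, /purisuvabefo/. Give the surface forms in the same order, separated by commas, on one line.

dazexomaxiux, aarirvedmaifovub, purisuvabefo

/dazexomaxiuxw/: /w/ is the second consonant of a word-final cluster /xw/, so it deletes. → [dazexomaxiux].
/aarirvedmaifovubl/: /l/ is the second consonant of a word-final cluster /bl/, so it deletes. → [aarirvedmaifovub].
/purisuvabefo/: the rule's environment is not met; surfaces unchanged as [purisuvabefo].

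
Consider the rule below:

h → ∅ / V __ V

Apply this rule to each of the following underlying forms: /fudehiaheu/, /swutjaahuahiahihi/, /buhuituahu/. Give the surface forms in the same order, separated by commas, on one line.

/fudehiaheu/: /h/ occurs between vowels /e/ and /i/, so it deletes. /h/ occurs between vowels /a/ and /e/, so it deletes. → [fudeiaeu].
/swutjaahuahiahihi/: /h/ occurs between vowels /a/ and /u/, so it deletes. /h/ occurs between vowels /a/ and /i/, so it deletes. /h/ occurs between vowels /a/ and /i/, so it deletes. /h/ occurs between vowels /i/ and /i/, so it deletes. → [swutjaauaiaii].
/buhuituahu/: /h/ occurs between vowels /u/ and /u/, so it deletes. /h/ occurs between vowels /a/ and /u/, so it deletes. → [buuituau].

fudeiaeu, swutjaauaiaii, buuituau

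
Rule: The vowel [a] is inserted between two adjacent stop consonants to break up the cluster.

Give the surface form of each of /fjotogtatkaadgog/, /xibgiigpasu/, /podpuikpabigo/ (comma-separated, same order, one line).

/fjotogtatkaadgog/: /g/ and /t/ form a stop–stop cluster, so [a] is inserted between them. /t/ and /k/ form a stop–stop cluster, so [a] is inserted between them. /d/ and /g/ form a stop–stop cluster, so [a] is inserted between them. → [fjotogatatakaadagog].
/xibgiigpasu/: /b/ and /g/ form a stop–stop cluster, so [a] is inserted between them. /g/ and /p/ form a stop–stop cluster, so [a] is inserted between them. → [xibagiigapasu].
/podpuikpabigo/: /d/ and /p/ form a stop–stop cluster, so [a] is inserted between them. /k/ and /p/ form a stop–stop cluster, so [a] is inserted between them. → [podapuikapabigo].

fjotogatatakaadagog, xibagiigapasu, podapuikapabigo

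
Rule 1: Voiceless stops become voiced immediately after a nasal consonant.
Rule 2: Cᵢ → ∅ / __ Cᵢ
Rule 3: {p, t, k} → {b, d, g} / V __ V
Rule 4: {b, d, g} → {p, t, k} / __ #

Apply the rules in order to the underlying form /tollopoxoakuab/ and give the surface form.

Rule 1 (post-nasal voicing): no segment meets the environment; /tollopoxoakuab/ is unchanged.
Rule 2 (degemination): /ll/ is a geminate; the first /l/ deletes. /tollopoxoakuab/ → tolopoxoakuab.
Rule 3 (intervocalic voicing): /p/ is a voiceless stop between vowels /o/ and /o/, so it voices to [b]. /k/ is a voiceless stop between vowels /a/ and /u/, so it voices to [g]. /tolopoxoakuab/ → toloboxoaguab.
Rule 4 (final devoicing): /b/ is a voiced stop in word-final position, so it devoices to [p]. /toloboxoaguab/ → toloboxoaguap.

toloboxoaguap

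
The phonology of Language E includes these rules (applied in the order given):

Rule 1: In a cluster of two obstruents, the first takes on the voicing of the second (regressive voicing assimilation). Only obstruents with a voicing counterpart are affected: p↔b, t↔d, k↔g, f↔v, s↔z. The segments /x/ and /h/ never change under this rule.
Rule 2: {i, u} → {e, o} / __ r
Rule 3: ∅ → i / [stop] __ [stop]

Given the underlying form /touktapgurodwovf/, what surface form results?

toukitabigorodwoff

Rule 1 (regressive voicing assimilation): /p/ precedes the voiced obstruent /g/, so it voices to [b] by assimilation. /v/ precedes the voiceless obstruent /f/, so it devoices to [f] by assimilation. /touktapgurodwovf/ → touktabgurodwoff.
Rule 2 (pre-rhotic lowering): /u/ is a high vowel immediately before /r/, so it lowers to [o]. /touktabgurodwoff/ → touktabgorodwoff.
Rule 3 (stop-cluster i-epenthesis): /k/ and /t/ form a stop–stop cluster, so [i] is inserted between them. /b/ and /g/ form a stop–stop cluster, so [i] is inserted between them. /touktabgorodwoff/ → toukitabigorodwoff.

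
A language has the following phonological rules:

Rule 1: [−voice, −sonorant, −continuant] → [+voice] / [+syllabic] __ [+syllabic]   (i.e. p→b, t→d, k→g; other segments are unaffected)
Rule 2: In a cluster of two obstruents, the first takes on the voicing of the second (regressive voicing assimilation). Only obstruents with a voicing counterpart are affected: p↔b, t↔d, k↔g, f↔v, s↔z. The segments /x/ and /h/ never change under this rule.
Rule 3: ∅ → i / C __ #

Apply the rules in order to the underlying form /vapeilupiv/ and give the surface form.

vabeilubivi

Rule 1 (intervocalic voicing): /p/ is a voiceless stop between vowels /a/ and /e/, so it voices to [b]. /p/ is a voiceless stop between vowels /u/ and /i/, so it voices to [b]. /vapeilupiv/ → vabeilubiv.
Rule 2 (regressive voicing assimilation): no segment meets the environment; /vabeilubiv/ is unchanged.
Rule 3 (final i-epenthesis): the form ends in the consonant /v/, so [i] is inserted word-finally. /vabeilubiv/ → vabeilubivi.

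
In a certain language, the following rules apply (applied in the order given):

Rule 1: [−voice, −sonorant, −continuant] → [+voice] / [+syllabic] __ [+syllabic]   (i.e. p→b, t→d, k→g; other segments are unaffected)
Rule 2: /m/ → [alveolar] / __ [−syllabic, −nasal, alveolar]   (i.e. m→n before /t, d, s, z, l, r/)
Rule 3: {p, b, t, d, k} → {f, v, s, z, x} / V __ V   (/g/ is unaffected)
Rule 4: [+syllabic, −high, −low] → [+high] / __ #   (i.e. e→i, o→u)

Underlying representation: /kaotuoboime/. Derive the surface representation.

kaozuovoimi

Rule 1 (intervocalic voicing): /t/ is a voiceless stop between vowels /o/ and /u/, so it voices to [d]. /kaotuoboime/ → kaoduoboime.
Rule 2 (nasal place assimilation): no segment meets the environment; /kaoduoboime/ is unchanged.
Rule 3 (intervocalic spirantization): /d/ is a stop between vowels /o/ and /u/, so it spirantizes to the fricative [z]. /b/ is a stop between vowels /o/ and /o/, so it spirantizes to the fricative [v]. /kaoduoboime/ → kaozuovoime.
Rule 4 (final vowel raising): /e/ is a mid vowel in word-final position, so it raises to [i]. /kaozuovoime/ → kaozuovoimi.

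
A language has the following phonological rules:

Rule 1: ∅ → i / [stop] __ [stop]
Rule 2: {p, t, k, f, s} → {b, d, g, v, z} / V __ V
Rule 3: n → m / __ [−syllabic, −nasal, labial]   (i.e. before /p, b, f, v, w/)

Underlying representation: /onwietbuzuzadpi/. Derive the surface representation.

omwiedibuzuzadibi

Rule 1 (stop-cluster i-epenthesis): /t/ and /b/ form a stop–stop cluster, so [i] is inserted between them. /d/ and /p/ form a stop–stop cluster, so [i] is inserted between them. /onwietbuzuzadpi/ → onwietibuzuzadipi.
Rule 2 (intervocalic voicing): /t/ is a voiceless obstruent between vowels /e/ and /i/, so it voices to [d]. /p/ is a voiceless obstruent between vowels /i/ and /i/, so it voices to [b]. /onwietibuzuzadipi/ → onwiedibuzuzadibi.
Rule 3 (nasal place assimilation): /n/ precedes the labial consonant /w/, so it assimilates in place to [m]. /onwiedibuzuzadibi/ → omwiedibuzuzadibi.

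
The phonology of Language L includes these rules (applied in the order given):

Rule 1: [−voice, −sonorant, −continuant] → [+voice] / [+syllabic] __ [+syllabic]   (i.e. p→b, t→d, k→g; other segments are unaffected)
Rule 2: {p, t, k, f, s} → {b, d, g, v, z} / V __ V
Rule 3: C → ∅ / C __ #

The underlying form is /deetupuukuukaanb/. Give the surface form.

deedubuuguugaan

Rule 1 (intervocalic voicing): /t/ is a voiceless stop between vowels /e/ and /u/, so it voices to [d]. /p/ is a voiceless stop between vowels /u/ and /u/, so it voices to [b]. /k/ is a voiceless stop between vowels /u/ and /u/, so it voices to [g]. /k/ is a voiceless stop between vowels /u/ and /a/, so it voices to [g]. /deetupuukuukaanb/ → deedubuuguugaanb.
Rule 2 (intervocalic voicing): no segment meets the environment; /deedubuuguugaanb/ is unchanged.
Rule 3 (final cluster simplification): /b/ is the second consonant of a word-final cluster /nb/, so it deletes. /deedubuuguugaanb/ → deedubuuguugaan.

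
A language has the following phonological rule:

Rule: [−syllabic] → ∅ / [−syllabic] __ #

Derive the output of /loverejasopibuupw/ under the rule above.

loverejasopibuup

/w/ is the second consonant of a word-final cluster /pw/, so it deletes.
The other instances of /l/, /v/, /r/, /j/, /s/, /p/, /b/ do not occur in the required environment and remain unchanged.
Surface form: [loverejasopibuup].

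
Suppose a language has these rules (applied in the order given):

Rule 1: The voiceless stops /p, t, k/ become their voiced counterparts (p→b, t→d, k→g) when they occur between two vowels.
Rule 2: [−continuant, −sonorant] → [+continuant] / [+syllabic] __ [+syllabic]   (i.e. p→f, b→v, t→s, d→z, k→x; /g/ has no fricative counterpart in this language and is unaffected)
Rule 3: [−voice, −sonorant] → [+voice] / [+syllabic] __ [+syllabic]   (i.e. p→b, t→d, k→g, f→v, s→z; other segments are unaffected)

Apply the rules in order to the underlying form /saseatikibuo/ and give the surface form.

Rule 1 (intervocalic voicing): /t/ is a voiceless stop between vowels /a/ and /i/, so it voices to [d]. /k/ is a voiceless stop between vowels /i/ and /i/, so it voices to [g]. /saseatikibuo/ → saseadigibuo.
Rule 2 (intervocalic spirantization): /d/ is a stop between vowels /a/ and /i/, so it spirantizes to the fricative [z]. /b/ is a stop between vowels /i/ and /u/, so it spirantizes to the fricative [v]. /saseadigibuo/ → saseazigivuo.
Rule 3 (intervocalic voicing): /s/ is a voiceless obstruent between vowels /a/ and /e/, so it voices to [z]. /saseazigivuo/ → sazeazigivuo.

sazeazigivuo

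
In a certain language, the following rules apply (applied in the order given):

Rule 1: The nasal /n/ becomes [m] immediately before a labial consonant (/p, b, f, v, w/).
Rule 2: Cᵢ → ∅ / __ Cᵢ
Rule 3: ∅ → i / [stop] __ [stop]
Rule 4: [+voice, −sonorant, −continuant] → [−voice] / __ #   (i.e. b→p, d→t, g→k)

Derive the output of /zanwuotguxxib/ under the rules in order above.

zamwuotiguxip

Rule 1 (nasal place assimilation): /n/ precedes the labial consonant /w/, so it assimilates in place to [m]. /zanwuotguxxib/ → zamwuotguxxib.
Rule 2 (degemination): /xx/ is a geminate; the first /x/ deletes. /zamwuotguxxib/ → zamwuotguxib.
Rule 3 (stop-cluster i-epenthesis): /t/ and /g/ form a stop–stop cluster, so [i] is inserted between them. /zamwuotguxib/ → zamwuotiguxib.
Rule 4 (final devoicing): /b/ is a voiced stop in word-final position, so it devoices to [p]. /zamwuotiguxib/ → zamwuotiguxip.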